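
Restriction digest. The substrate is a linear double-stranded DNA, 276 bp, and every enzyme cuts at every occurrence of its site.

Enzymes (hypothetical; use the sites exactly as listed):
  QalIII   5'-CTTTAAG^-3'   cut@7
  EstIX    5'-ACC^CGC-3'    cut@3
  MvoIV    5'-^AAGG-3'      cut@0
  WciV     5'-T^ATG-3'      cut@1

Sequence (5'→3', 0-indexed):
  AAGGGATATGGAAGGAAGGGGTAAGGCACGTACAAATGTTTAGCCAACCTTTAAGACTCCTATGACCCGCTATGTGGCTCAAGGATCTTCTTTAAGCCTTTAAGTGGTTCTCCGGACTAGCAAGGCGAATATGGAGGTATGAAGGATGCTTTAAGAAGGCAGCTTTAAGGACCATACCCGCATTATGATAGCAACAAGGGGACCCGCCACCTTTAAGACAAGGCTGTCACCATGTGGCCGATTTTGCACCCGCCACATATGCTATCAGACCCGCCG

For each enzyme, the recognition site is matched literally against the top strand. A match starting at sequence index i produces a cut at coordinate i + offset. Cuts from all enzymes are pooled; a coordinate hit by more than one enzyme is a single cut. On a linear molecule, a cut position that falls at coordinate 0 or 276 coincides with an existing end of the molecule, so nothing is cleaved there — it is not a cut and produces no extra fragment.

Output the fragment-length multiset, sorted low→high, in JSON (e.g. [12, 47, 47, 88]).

[2,3,3,4,4,4,5,6,6,6,7,7,8,8,8,9,9,9,9,11,11,13,13,14,16,17,31,33]

Per-enzyme occurrences:
  QalIII (CTTTAAG, off=7): starts [48, 89, 97, 148, 162, 210] → cuts [55, 96, 104, 155, 169, 217]
  EstIX (ACCCGC, off=3): starts [64, 175, 201, 247, 268] → cuts [67, 178, 204, 250, 271]
  MvoIV (AAGG, off=0): starts [0, 11, 15, 22, 80, 121, 141, 155, 166, 195, 219] → cuts [11, 15, 22, 80, 121, 141, 155, 166, 195, 219] (position 0 is a terminus of the linear molecule — no cut)
  WciV (TATG, off=1): starts [6, 60, 70, 129, 137, 183, 257] → cuts [7, 61, 71, 130, 138, 184, 258]

All cut coordinates (distinct, sorted): [7, 11, 15, 22, 55, 61, 67, 71, 80, 96, 104, 121, 130, 138, 141, 155, 166, 169, 178, 184, 195, 204, 217, 219, 250, 258, 271]

Fragments:
  [0,7): 7 bp
  [7,11): 4 bp
  [11,15): 4 bp
  [15,22): 7 bp
  [22,55): 33 bp
  [55,61): 6 bp
  [61,67): 6 bp
  [67,71): 4 bp
  [71,80): 9 bp
  [80,96): 16 bp
  [96,104): 8 bp
  [104,121): 17 bp
  [121,130): 9 bp
  [130,138): 8 bp
  [138,141): 3 bp
  [141,155): 14 bp
  [155,166): 11 bp
  [166,169): 3 bp
  [169,178): 9 bp
  [178,184): 6 bp
  [184,195): 11 bp
  [195,204): 9 bp
  [204,217): 13 bp
  [217,219): 2 bp
  [219,250): 31 bp
  [250,258): 8 bp
  [258,271): 13 bp
  [271,276): 5 bp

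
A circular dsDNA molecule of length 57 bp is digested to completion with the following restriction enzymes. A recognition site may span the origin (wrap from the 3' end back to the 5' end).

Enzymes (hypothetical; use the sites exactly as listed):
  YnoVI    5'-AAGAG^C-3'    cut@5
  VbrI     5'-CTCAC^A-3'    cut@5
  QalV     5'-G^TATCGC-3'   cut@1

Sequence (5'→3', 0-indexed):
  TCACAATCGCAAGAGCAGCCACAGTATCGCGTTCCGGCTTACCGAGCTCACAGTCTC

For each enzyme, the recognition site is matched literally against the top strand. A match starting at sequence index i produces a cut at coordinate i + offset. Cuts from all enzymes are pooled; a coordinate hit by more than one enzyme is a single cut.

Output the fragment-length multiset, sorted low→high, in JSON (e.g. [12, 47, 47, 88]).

Site scan:
  YnoVI AAGAGC/5: at [10] ⇒ [15]
  VbrI CTCACA/5: at [46, 56] ⇒ [4, 51]
  QalV GTATCGC/1: at [23] ⇒ [24]

Pooled cuts: [4, 15, 24, 51]

Fragments:
  4→15: 11 bp
  15→24: 9 bp
  24→51: 27 bp
  51→4 (wrap): 57-51+4 = 10 bp

[9,10,11,27]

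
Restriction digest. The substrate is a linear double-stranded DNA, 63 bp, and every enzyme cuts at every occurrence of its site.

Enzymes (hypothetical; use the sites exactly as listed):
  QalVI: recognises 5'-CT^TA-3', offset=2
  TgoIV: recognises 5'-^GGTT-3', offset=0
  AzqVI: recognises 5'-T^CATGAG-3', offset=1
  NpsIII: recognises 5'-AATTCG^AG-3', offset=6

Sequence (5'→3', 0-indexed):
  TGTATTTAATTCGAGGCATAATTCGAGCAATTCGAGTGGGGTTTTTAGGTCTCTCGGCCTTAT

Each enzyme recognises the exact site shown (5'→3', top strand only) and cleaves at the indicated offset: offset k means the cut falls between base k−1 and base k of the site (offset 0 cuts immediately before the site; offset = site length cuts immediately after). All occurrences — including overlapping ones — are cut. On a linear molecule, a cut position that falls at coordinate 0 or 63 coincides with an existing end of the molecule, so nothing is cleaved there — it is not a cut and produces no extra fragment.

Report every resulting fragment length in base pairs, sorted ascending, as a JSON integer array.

Scan for sites:
  QalVI CTTA/2: at [58] ⇒ [60]
  TgoIV GGTT/0: at [39] ⇒ [39]
  AzqVI (TCATGAG, off=1): no sites
  NpsIII AATTCGAG/6: at [7, 19, 28] ⇒ [13, 25, 34]

All cut coordinates (distinct, sorted): [13, 25, 34, 39, 60]

Fragments:
  [0,13): 13 bp
  [13,25): 12 bp
  [25,34): 9 bp
  [34,39): 5 bp
  [39,60): 21 bp
  [60,63): 3 bp

[3,5,9,12,13,21]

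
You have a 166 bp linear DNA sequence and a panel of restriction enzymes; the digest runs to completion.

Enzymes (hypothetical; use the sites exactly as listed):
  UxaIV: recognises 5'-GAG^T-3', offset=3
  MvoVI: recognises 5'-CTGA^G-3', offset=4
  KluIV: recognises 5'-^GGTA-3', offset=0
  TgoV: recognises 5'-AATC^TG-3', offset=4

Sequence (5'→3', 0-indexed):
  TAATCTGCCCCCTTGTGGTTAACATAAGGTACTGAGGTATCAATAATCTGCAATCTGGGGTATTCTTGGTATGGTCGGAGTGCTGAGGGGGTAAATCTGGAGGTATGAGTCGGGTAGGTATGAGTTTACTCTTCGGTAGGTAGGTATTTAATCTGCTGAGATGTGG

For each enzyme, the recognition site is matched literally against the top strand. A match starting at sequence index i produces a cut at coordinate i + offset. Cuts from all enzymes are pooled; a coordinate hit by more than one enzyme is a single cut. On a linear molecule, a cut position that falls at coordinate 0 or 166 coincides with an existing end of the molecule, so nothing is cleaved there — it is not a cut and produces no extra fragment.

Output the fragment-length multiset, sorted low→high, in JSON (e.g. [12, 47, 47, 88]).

Per-enzyme occurrences:
  UxaIV GAGT/3: at [77, 106, 121] ⇒ [80, 109, 124]
  MvoVI CTGAG/4: at [31, 82, 155] ⇒ [35, 86, 159]
  KluIV GGTA/0: at [27, 35, 58, 67, 89, 101, 112, 116, 134, 138, 142] ⇒ [27, 35, 58, 67, 89, 101, 112, 116, 134, 138, 142]
  TgoV AATCTG/4: at [1, 44, 51, 93, 149] ⇒ [5, 48, 55, 97, 153]

All cut coordinates (distinct, sorted): [5, 27, 35, 48, 55, 58, 67, 80, 86, 89, 97, 101, 109, 112, 116, 124, 134, 138, 142, 153, 159]

Fragment lengths:
  [0,5): 5 bp
  [5,27): 22 bp
  [27,35): 8 bp
  [35,48): 13 bp
  [48,55): 7 bp
  [55,58): 3 bp
  [58,67): 9 bp
  [67,80): 13 bp
  [80,86): 6 bp
  [86,89): 3 bp
  [89,97): 8 bp
  [97,101): 4 bp
  [101,109): 8 bp
  [109,112): 3 bp
  [112,116): 4 bp
  [116,124): 8 bp
  [124,134): 10 bp
  [134,138): 4 bp
  [138,142): 4 bp
  [142,153): 11 bp
  [153,159): 6 bp
  [159,166): 7 bp

[3,3,3,4,4,4,4,5,6,6,7,7,8,8,8,8,9,10,11,13,13,22]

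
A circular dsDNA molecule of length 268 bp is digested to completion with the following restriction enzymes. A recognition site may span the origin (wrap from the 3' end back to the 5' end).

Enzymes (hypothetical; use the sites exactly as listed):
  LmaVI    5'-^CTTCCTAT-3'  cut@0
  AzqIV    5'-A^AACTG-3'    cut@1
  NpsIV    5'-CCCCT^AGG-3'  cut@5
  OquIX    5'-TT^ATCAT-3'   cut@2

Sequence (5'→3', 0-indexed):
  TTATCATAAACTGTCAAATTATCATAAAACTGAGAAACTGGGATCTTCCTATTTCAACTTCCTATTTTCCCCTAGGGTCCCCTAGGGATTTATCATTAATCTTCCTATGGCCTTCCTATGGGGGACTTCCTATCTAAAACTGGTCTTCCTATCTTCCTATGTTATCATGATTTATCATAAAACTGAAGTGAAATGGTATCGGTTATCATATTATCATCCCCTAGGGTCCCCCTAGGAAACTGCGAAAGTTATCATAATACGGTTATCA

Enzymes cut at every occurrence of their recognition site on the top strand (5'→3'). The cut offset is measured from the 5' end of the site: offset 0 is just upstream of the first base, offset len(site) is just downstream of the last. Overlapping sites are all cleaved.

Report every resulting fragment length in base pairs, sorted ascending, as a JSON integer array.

[4,6,6,7,7,7,8,8,8,8,9,9,10,10,10,11,11,11,12,12,13,13,14,14,16,24]

Per-enzyme occurrences:
  LmaVI CTTCCTAT/0: at [44, 57, 100, 111, 125, 144, 152] ⇒ [44, 57, 100, 111, 125, 144, 152]
  AzqIV AAACTG/1: at [7, 26, 34, 136, 179, 236] ⇒ [8, 27, 35, 137, 180, 237]
  NpsIV CCCCTAGG/5: at [68, 78, 217, 228] ⇒ [73, 83, 222, 233]
  OquIX TTATCAT/2: at [0, 18, 89, 161, 171, 202, 210, 248, 262] ⇒ [2, 20, 91, 163, 173, 204, 212, 250, 264]

All cut coordinates (distinct, sorted): [2, 8, 20, 27, 35, 44, 57, 73, 83, 91, 100, 111, 125, 137, 144, 152, 163, 173, 180, 204, 212, 222, 233, 237, 250, 264]

Fragments:
  2→8: 6 bp
  8→20: 12 bp
  20→27: 7 bp
  27→35: 8 bp
  35→44: 9 bp
  44→57: 13 bp
  57→73: 16 bp
  73→83: 10 bp
  83→91: 8 bp
  91→100: 9 bp
  100→111: 11 bp
  111→125: 14 bp
  125→137: 12 bp
  137→144: 7 bp
  144→152: 8 bp
  152→163: 11 bp
  163→173: 10 bp
  173→180: 7 bp
  180→204: 24 bp
  204→212: 8 bp
  212→222: 10 bp
  222→233: 11 bp
  233→237: 4 bp
  237→250: 13 bp
  250→264: 14 bp
  264→2 (wrap): 268-264+2 = 6 bp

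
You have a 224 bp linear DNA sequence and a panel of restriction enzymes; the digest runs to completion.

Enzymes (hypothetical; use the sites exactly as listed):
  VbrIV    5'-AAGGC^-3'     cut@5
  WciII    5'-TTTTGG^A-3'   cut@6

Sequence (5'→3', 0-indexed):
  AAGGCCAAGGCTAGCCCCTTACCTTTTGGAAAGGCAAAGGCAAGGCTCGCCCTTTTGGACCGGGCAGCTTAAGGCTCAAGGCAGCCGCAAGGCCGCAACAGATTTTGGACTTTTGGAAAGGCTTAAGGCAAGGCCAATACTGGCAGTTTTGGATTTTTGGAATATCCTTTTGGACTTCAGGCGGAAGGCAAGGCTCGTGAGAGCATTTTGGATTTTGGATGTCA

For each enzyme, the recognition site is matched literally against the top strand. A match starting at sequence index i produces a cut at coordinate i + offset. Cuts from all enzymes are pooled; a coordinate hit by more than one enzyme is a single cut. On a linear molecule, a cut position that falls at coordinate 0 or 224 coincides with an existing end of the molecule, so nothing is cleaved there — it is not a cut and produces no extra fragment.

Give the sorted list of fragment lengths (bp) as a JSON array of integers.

Per-enzyme occurrences:
  VbrIV (AAGGC, off=5): starts [0, 6, 30, 36, 41, 70, 77, 88, 117, 124, 129, 184, 189] → cuts [5, 11, 35, 41, 46, 75, 82, 93, 122, 129, 134, 189, 194]
  WciII (TTTTGGA, off=6): starts [23, 52, 102, 110, 146, 154, 167, 205, 212] → cuts [29, 58, 108, 116, 152, 160, 173, 211, 218]

All cut coordinates (distinct, sorted): [5, 11, 29, 35, 41, 46, 58, 75, 82, 93, 108, 116, 122, 129, 134, 152, 160, 173, 189, 194, 211, 218]

Fragments:
  [0,5): 5 bp
  [5,11): 6 bp
  [11,29): 18 bp
  [29,35): 6 bp
  [35,41): 6 bp
  [41,46): 5 bp
  [46,58): 12 bp
  [58,75): 17 bp
  [75,82): 7 bp
  [82,93): 11 bp
  [93,108): 15 bp
  [108,116): 8 bp
  [116,122): 6 bp
  [122,129): 7 bp
  [129,134): 5 bp
  [134,152): 18 bp
  [152,160): 8 bp
  [160,173): 13 bp
  [173,189): 16 bp
  [189,194): 5 bp
  [194,211): 17 bp
  [211,218): 7 bp
  [218,224): 6 bp

[5,5,5,5,6,6,6,6,6,7,7,7,8,8,11,12,13,15,16,17,17,18,18]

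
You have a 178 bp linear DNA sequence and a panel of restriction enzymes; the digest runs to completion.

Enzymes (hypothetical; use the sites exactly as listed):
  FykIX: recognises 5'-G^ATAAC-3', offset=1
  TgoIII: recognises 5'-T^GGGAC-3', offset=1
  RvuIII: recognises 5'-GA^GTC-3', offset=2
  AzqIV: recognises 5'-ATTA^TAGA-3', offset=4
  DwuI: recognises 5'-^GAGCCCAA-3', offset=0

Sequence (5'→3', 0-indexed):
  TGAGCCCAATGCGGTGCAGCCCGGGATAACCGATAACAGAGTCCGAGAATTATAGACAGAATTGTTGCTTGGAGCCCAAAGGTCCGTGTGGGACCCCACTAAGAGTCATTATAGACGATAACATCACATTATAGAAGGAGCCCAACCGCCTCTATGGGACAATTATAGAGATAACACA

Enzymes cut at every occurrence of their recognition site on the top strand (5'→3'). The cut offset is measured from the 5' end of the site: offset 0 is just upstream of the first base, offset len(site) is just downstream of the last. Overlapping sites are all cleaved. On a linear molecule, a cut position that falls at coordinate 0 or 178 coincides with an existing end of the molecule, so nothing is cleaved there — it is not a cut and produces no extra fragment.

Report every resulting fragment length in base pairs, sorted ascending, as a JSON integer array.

[1,5,6,6,7,7,8,8,10,12,14,15,18,18,19,24]

Scan for sites:
  FykIX (GATAAC, off=1): starts [24, 31, 116, 169] → cuts [25, 32, 117, 170]
  TgoIII (TGGGAC, off=1): starts [88, 154] → cuts [89, 155]
  RvuIII (GAGTC, off=2): starts [38, 102] → cuts [40, 104]
  AzqIV (ATTATAGA, off=4): starts [48, 107, 127, 161] → cuts [52, 111, 131, 165]
  DwuI (GAGCCCAA, off=0): starts [1, 71, 137] → cuts [1, 71, 137]

Pooled cuts: [1, 25, 32, 40, 52, 71, 89, 104, 111, 117, 131, 137, 155, 165, 170]

Fragment lengths:
  [0,1): 1 bp
  [1,25): 24 bp
  [25,32): 7 bp
  [32,40): 8 bp
  [40,52): 12 bp
  [52,71): 19 bp
  [71,89): 18 bp
  [89,104): 15 bp
  [104,111): 7 bp
  [111,117): 6 bp
  [117,131): 14 bp
  [131,137): 6 bp
  [137,155): 18 bp
  [155,165): 10 bp
  [165,170): 5 bp
  [170,178): 8 bp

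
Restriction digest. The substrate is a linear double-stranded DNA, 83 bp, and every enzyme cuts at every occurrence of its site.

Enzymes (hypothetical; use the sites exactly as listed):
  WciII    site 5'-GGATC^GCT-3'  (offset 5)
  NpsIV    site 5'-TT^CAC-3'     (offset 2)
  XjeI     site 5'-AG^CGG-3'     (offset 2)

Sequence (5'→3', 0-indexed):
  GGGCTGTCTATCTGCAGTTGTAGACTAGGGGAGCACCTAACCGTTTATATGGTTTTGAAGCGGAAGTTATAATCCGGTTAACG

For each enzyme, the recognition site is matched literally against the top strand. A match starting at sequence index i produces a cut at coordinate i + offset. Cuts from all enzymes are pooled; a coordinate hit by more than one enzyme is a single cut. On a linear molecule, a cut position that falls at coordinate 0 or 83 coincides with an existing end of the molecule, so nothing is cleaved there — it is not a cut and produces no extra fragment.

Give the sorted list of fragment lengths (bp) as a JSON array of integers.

[23,60]

Per-enzyme occurrences:
  WciII (GGATCGCT, off=5): no sites
  NpsIV (TTCAC, off=2): no sites
  XjeI AGCGG/2: at [58] ⇒ [60]

All cut coordinates (distinct, sorted): [60]

Fragments:
  [0,60): 60 bp
  [60,83): 23 bp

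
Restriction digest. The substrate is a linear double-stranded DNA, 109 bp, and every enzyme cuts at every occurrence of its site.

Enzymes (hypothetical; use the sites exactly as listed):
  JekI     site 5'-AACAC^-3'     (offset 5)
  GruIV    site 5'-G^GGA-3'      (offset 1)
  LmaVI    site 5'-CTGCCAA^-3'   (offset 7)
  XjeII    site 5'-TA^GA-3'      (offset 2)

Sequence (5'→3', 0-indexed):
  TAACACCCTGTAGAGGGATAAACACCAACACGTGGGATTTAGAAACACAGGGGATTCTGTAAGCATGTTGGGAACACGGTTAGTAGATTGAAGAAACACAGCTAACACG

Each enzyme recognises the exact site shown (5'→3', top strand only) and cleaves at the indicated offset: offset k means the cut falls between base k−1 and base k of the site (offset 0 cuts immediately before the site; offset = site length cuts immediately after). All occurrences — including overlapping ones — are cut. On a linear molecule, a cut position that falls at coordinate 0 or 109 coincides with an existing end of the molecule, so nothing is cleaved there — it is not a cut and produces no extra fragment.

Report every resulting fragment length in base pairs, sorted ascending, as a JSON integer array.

Per-enzyme occurrences:
  JekI (AACAC, off=5): starts [1, 20, 26, 43, 72, 94, 103] → cuts [6, 25, 31, 48, 77, 99, 108]
  GruIV (GGGA, off=1): starts [14, 33, 50, 69] → cuts [15, 34, 51, 70]
  LmaVI (CTGCCAA, off=7): no sites
  XjeII (TAGA, off=2): starts [10, 39, 83] → cuts [12, 41, 85]

All cut coordinates (distinct, sorted): [6, 12, 15, 25, 31, 34, 41, 48, 51, 70, 77, 85, 99, 108]

Fragments:
  [0,6): 6 bp
  [6,12): 6 bp
  [12,15): 3 bp
  [15,25): 10 bp
  [25,31): 6 bp
  [31,34): 3 bp
  [34,41): 7 bp
  [41,48): 7 bp
  [48,51): 3 bp
  [51,70): 19 bp
  [70,77): 7 bp
  [77,85): 8 bp
  [85,99): 14 bp
  [99,108): 9 bp
  [108,109): 1 bp

[1,3,3,3,6,6,6,7,7,7,8,9,10,14,19]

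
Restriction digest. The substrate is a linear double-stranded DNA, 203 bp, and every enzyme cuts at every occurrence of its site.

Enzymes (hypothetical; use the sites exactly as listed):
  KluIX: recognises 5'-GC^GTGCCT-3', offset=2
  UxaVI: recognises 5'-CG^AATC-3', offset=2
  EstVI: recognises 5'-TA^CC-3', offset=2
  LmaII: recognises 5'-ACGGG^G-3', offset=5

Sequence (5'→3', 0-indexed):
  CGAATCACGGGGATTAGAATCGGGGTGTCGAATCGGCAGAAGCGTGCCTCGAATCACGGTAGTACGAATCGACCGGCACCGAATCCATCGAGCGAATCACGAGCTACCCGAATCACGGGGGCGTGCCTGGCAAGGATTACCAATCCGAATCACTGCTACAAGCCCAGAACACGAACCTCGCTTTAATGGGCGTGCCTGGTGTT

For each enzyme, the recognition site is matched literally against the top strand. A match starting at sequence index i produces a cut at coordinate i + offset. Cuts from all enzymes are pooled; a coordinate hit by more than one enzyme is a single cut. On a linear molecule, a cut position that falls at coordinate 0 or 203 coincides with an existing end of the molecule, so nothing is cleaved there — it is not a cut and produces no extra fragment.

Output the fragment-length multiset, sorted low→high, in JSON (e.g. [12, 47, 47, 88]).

[2,3,4,8,8,9,9,12,12,13,13,15,15,17,19,44]

Site scan:
  KluIX (GCGTGCCT, off=2): starts [41, 120, 189] → cuts [43, 122, 191]
  UxaVI (CGAATC, off=2): starts [0, 28, 49, 64, 79, 92, 108, 145] → cuts [2, 30, 51, 66, 81, 94, 110, 147]
  EstVI (TACC, off=2): starts [104, 137] → cuts [106, 139]
  LmaII (ACGGGG, off=5): starts [6, 114] → cuts [11, 119]

All cut coordinates (distinct, sorted): [2, 11, 30, 43, 51, 66, 81, 94, 106, 110, 119, 122, 139, 147, 191]

Fragments:
  [0,2): 2 bp
  [2,11): 9 bp
  [11,30): 19 bp
  [30,43): 13 bp
  [43,51): 8 bp
  [51,66): 15 bp
  [66,81): 15 bp
  [81,94): 13 bp
  [94,106): 12 bp
  [106,110): 4 bp
  [110,119): 9 bp
  [119,122): 3 bp
  [122,139): 17 bp
  [139,147): 8 bp
  [147,191): 44 bp
  [191,203): 12 bp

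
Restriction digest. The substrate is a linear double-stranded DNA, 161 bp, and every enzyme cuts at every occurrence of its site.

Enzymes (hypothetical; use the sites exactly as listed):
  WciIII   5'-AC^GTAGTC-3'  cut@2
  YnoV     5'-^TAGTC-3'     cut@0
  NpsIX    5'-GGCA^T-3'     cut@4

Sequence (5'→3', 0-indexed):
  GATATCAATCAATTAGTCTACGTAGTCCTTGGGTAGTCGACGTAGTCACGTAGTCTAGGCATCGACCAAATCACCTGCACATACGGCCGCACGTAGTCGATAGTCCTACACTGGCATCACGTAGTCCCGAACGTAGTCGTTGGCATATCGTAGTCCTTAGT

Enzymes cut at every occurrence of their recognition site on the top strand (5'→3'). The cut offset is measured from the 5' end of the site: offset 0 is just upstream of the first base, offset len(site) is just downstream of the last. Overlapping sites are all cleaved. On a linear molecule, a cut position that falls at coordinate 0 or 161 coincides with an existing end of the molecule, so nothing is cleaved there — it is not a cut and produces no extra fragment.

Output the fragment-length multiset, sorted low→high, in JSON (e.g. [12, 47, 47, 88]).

[1,1,1,1,1,1,4,5,7,7,8,8,11,11,11,11,12,13,16,31]

Per-enzyme occurrences:
  WciIII (ACGTAGTC, off=2): starts [19, 39, 47, 90, 118, 130] → cuts [21, 41, 49, 92, 120, 132]
  YnoV (TAGTC, off=0): starts [13, 22, 33, 42, 50, 93, 100, 121, 133, 150] → cuts [13, 22, 33, 42, 50, 93, 100, 121, 133, 150]
  NpsIX (GGCAT, off=4): starts [57, 112, 141] → cuts [61, 116, 145]

All cut coordinates (distinct, sorted): [13, 21, 22, 33, 41, 42, 49, 50, 61, 92, 93, 100, 116, 120, 121, 132, 133, 145, 150]

Fragments:
  [0,13): 13 bp
  [13,21): 8 bp
  [21,22): 1 bp
  [22,33): 11 bp
  [33,41): 8 bp
  [41,42): 1 bp
  [42,49): 7 bp
  [49,50): 1 bp
  [50,61): 11 bp
  [61,92): 31 bp
  [92,93): 1 bp
  [93,100): 7 bp
  [100,116): 16 bp
  [116,120): 4 bp
  [120,121): 1 bp
  [121,132): 11 bp
  [132,133): 1 bp
  [133,145): 12 bp
  [145,150): 5 bp
  [150,161): 11 bp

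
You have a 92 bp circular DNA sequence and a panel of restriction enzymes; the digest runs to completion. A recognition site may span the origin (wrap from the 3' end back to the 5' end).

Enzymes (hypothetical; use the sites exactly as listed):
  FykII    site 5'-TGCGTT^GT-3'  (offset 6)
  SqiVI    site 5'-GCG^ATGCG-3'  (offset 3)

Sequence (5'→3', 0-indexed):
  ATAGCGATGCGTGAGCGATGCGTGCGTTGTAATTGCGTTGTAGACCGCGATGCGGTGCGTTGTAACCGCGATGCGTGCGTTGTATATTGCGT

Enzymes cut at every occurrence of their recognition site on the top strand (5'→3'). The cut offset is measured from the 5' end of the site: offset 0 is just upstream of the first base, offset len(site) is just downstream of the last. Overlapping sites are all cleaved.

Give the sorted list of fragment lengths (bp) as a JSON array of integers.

Per-enzyme occurrences:
  FykII TGCGTTGT/6: at [22, 33, 55, 75] ⇒ [28, 39, 61, 81]
  SqiVI GCGATGCG/3: at [3, 14, 46, 67] ⇒ [6, 17, 49, 70]

All cut coordinates (distinct, sorted): [6, 17, 28, 39, 49, 61, 70, 81]

Fragments:
  6→17: 11 bp
  17→28: 11 bp
  28→39: 11 bp
  39→49: 10 bp
  49→61: 12 bp
  61→70: 9 bp
  70→81: 11 bp
  81→6 (wrap): 92-81+6 = 17 bp

[9,10,11,11,11,11,12,17]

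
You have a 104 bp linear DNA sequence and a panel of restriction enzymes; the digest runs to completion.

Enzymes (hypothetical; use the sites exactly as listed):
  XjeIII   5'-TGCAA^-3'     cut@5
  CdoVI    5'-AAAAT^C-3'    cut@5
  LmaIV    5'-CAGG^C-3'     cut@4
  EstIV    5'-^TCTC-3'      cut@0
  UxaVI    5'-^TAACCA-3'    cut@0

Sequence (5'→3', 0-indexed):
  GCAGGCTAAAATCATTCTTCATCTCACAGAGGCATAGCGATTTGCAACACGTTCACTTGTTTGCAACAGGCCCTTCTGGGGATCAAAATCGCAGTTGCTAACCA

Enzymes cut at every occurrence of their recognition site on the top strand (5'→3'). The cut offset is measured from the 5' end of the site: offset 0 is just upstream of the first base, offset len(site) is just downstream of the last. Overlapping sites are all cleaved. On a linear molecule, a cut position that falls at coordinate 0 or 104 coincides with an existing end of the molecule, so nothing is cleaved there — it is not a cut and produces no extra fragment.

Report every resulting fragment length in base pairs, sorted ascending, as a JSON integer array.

[4,5,6,7,9,9,19,19,26]

Scan for sites:
  XjeIII (TGCAA, off=5): starts [42, 61] → cuts [47, 66]
  CdoVI (AAAATC, off=5): starts [7, 84] → cuts [12, 89]
  LmaIV (CAGGC, off=4): starts [1, 66] → cuts [5, 70]
  EstIV (TCTC, off=0): starts [21] → cuts [21]
  UxaVI (TAACCA, off=0): starts [98] → cuts [98]

Pooled cuts: [5, 12, 21, 47, 66, 70, 89, 98]

Fragments:
  [0,5): 5 bp
  [5,12): 7 bp
  [12,21): 9 bp
  [21,47): 26 bp
  [47,66): 19 bp
  [66,70): 4 bp
  [70,89): 19 bp
  [89,98): 9 bp
  [98,104): 6 bp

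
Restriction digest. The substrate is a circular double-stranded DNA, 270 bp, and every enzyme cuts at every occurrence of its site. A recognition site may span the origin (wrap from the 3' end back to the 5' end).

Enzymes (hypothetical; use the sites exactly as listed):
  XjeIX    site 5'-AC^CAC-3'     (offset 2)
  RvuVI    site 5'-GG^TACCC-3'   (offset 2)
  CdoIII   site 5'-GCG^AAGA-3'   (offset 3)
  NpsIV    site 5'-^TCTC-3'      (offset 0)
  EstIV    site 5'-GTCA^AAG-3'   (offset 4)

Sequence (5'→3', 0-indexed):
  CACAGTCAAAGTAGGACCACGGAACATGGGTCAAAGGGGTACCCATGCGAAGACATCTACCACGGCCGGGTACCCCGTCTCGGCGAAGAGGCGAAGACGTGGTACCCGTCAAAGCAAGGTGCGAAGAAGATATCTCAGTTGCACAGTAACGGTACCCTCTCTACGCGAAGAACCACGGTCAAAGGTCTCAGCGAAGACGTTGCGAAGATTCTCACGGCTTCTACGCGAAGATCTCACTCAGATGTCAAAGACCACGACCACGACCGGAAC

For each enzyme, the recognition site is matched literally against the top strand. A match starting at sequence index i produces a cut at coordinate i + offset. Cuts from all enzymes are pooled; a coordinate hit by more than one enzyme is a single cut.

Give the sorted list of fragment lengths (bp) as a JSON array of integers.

[4,4,5,5,5,6,6,6,7,8,8,8,8,8,9,9,9,9,10,10,10,11,11,12,12,16,16,18,20]

Site scan:
  XjeIX ACCAC/2: at [15, 58, 171, 250, 256, 268] ⇒ [0, 17, 60, 173, 252, 258]
  RvuVI GGTACCC/2: at [37, 68, 100, 150] ⇒ [39, 70, 102, 152]
  CdoIII GCGAAGA/3: at [46, 82, 90, 120, 164, 190, 201, 224] ⇒ [49, 85, 93, 123, 167, 193, 204, 227]
  NpsIV TCTC/0: at [77, 132, 157, 185, 209, 231] ⇒ [77, 132, 157, 185, 209, 231]
  EstIV GTCAAAG/4: at [4, 29, 107, 177, 243] ⇒ [8, 33, 111, 181, 247]

Pooled cuts: [0, 8, 17, 33, 39, 49, 60, 70, 77, 85, 93, 102, 111, 123, 132, 152, 157, 167, 173, 181, 185, 193, 204, 209, 227, 231, 247, 252, 258]

Fragments:
  0→8: 8 bp
  8→17: 9 bp
  17→33: 16 bp
  33→39: 6 bp
  39→49: 10 bp
  49→60: 11 bp
  60→70: 10 bp
  70→77: 7 bp
  77→85: 8 bp
  85→93: 8 bp
  93→102: 9 bp
  102→111: 9 bp
  111→123: 12 bp
  123→132: 9 bp
  132→152: 20 bp
  152→157: 5 bp
  157→167: 10 bp
  167→173: 6 bp
  173→181: 8 bp
  181→185: 4 bp
  185→193: 8 bp
  193→204: 11 bp
  204→209: 5 bp
  209→227: 18 bp
  227→231: 4 bp
  231→247: 16 bp
  247→252: 5 bp
  252→258: 6 bp
  258→0 (wrap): 270-258+0 = 12 bp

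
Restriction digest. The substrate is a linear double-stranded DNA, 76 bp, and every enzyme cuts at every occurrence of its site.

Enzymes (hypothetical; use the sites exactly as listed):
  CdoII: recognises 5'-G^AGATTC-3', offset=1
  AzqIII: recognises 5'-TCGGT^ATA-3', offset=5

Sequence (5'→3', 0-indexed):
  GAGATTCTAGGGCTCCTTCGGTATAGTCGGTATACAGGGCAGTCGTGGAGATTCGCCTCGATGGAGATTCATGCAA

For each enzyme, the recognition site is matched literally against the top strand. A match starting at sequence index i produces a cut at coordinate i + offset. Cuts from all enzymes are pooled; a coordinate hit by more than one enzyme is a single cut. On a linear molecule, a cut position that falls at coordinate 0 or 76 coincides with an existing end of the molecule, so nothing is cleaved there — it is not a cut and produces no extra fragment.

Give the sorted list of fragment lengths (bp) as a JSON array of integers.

[1,9,12,16,17,21]

Scan for sites:
  CdoII (GAGATTC, off=1): starts [0, 47, 63] → cuts [1, 48, 64]
  AzqIII (TCGGTATA, off=5): starts [17, 26] → cuts [22, 31]

Pooled cuts: [1, 22, 31, 48, 64]

Fragment lengths:
  [0,1): 1 bp
  [1,22): 21 bp
  [22,31): 9 bp
  [31,48): 17 bp
  [48,64): 16 bp
  [64,76): 12 bp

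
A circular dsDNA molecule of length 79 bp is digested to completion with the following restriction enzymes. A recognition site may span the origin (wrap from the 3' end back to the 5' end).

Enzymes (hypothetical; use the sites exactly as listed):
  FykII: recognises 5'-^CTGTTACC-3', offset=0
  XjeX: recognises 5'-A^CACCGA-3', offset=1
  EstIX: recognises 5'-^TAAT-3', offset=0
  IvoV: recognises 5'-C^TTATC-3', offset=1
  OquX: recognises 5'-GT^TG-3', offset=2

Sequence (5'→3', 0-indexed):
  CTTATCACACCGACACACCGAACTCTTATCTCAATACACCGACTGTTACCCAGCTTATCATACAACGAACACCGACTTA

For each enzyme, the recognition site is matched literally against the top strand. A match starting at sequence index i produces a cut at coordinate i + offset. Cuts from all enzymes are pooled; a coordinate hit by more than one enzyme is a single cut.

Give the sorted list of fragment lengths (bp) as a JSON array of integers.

[6,6,8,10,11,11,12,15]

Scan for sites:
  FykII (CTGTTACC, off=0): starts [42] → cuts [42]
  XjeX (ACACCGA, off=1): starts [6, 14, 35, 68] → cuts [7, 15, 36, 69]
  EstIX (TAAT, off=0): no sites
  IvoV (CTTATC, off=1): starts [0, 24, 53] → cuts [1, 25, 54]
  OquX (GTTG, off=2): no sites

Pooled cuts: [1, 7, 15, 25, 36, 42, 54, 69]

Fragment lengths:
  1→7: 6 bp
  7→15: 8 bp
  15→25: 10 bp
  25→36: 11 bp
  36→42: 6 bp
  42→54: 12 bp
  54→69: 15 bp
  69→1 (wrap): 79-69+1 = 11 bp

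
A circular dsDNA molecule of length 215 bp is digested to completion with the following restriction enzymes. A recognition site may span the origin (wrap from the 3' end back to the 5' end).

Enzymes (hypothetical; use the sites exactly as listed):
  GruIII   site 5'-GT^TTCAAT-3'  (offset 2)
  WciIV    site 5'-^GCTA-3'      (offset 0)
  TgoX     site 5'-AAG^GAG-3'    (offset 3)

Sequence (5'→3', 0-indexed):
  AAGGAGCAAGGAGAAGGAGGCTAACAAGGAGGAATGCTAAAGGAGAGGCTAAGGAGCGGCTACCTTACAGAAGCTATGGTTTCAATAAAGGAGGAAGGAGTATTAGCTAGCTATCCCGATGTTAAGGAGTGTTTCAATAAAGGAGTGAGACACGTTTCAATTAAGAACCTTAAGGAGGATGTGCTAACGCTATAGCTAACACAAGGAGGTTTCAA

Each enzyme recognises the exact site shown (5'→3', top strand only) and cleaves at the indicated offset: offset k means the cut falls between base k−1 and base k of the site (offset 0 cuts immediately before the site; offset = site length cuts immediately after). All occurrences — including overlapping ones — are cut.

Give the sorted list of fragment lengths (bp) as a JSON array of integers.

[3,4,5,5,6,6,6,6,6,7,7,7,7,8,8,8,9,10,10,11,13,13,14,17,19]

Scan for sites:
  GruIII GTTTCAAT/2: at [78, 130, 153] ⇒ [80, 132, 155]
  WciIV GCTA/0: at [19, 35, 47, 58, 72, 105, 109, 182, 188, 194] ⇒ [19, 35, 47, 58, 72, 105, 109, 182, 188, 194]
  TgoX AAGGAG/3: at [0, 7, 13, 25, 39, 50, 87, 94, 123, 139, 171, 202] ⇒ [3, 10, 16, 28, 42, 53, 90, 97, 126, 142, 174, 205]

Pooled cuts: [3, 10, 16, 19, 28, 35, 42, 47, 53, 58, 72, 80, 90, 97, 105, 109, 126, 132, 142, 155, 174, 182, 188, 194, 205]

Fragments:
  3→10: 7 bp
  10→16: 6 bp
  16→19: 3 bp
  19→28: 9 bp
  28→35: 7 bp
  35→42: 7 bp
  42→47: 5 bp
  47→53: 6 bp
  53→58: 5 bp
  58→72: 14 bp
  72→80: 8 bp
  80→90: 10 bp
  90→97: 7 bp
  97→105: 8 bp
  105→109: 4 bp
  109→126: 17 bp
  126→132: 6 bp
  132→142: 10 bp
  142→155: 13 bp
  155→174: 19 bp
  174→182: 8 bp
  182→188: 6 bp
  188→194: 6 bp
  194→205: 11 bp
  205→3 (wrap): 215-205+3 = 13 bp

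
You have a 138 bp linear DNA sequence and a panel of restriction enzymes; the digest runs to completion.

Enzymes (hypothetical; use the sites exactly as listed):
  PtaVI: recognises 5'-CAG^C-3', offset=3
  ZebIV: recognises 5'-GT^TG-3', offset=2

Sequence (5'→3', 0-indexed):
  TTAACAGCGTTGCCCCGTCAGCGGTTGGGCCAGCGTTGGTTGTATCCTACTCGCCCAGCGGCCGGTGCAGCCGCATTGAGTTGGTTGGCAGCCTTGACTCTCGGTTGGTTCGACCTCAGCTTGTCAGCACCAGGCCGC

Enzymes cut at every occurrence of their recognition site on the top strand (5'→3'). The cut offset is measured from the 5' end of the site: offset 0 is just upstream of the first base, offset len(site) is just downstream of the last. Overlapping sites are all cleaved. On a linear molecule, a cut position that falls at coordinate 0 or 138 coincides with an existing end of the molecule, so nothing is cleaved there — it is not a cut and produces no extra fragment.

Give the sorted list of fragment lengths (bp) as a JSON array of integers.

[3,3,4,4,4,6,7,8,8,11,11,11,12,14,14,18]

Per-enzyme occurrences:
  PtaVI CAGC/3: at [4, 18, 30, 55, 67, 88, 116, 124] ⇒ [7, 21, 33, 58, 70, 91, 119, 127]
  ZebIV GTTG/2: at [8, 23, 34, 38, 79, 83, 103] ⇒ [10, 25, 36, 40, 81, 85, 105]

All cut coordinates (distinct, sorted): [7, 10, 21, 25, 33, 36, 40, 58, 70, 81, 85, 91, 105, 119, 127]

Fragments:
  [0,7): 7 bp
  [7,10): 3 bp
  [10,21): 11 bp
  [21,25): 4 bp
  [25,33): 8 bp
  [33,36): 3 bp
  [36,40): 4 bp
  [40,58): 18 bp
  [58,70): 12 bp
  [70,81): 11 bp
  [81,85): 4 bp
  [85,91): 6 bp
  [91,105): 14 bp
  [105,119): 14 bp
  [119,127): 8 bp
  [127,138): 11 bp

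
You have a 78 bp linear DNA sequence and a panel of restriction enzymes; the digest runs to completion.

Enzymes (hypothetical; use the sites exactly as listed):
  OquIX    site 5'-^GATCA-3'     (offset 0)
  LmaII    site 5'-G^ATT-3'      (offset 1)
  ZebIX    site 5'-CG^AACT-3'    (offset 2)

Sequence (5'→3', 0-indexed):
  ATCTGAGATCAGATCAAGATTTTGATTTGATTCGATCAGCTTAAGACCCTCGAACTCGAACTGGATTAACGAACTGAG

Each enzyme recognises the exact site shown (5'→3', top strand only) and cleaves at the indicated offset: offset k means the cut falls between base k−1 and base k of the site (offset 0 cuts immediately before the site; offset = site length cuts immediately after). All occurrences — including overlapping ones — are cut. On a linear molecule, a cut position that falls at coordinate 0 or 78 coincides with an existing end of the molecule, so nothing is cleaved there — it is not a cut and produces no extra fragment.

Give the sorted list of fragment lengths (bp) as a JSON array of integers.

[4,5,5,6,6,6,6,7,7,7,19]

Per-enzyme occurrences:
  OquIX GATCA/0: at [6, 11, 33] ⇒ [6, 11, 33]
  LmaII GATT/1: at [17, 23, 28, 63] ⇒ [18, 24, 29, 64]
  ZebIX CGAACT/2: at [50, 56, 69] ⇒ [52, 58, 71]

Pooled cuts: [6, 11, 18, 24, 29, 33, 52, 58, 64, 71]

Fragment lengths:
  [0,6): 6 bp
  [6,11): 5 bp
  [11,18): 7 bp
  [18,24): 6 bp
  [24,29): 5 bp
  [29,33): 4 bp
  [33,52): 19 bp
  [52,58): 6 bp
  [58,64): 6 bp
  [64,71): 7 bp
  [71,78): 7 bp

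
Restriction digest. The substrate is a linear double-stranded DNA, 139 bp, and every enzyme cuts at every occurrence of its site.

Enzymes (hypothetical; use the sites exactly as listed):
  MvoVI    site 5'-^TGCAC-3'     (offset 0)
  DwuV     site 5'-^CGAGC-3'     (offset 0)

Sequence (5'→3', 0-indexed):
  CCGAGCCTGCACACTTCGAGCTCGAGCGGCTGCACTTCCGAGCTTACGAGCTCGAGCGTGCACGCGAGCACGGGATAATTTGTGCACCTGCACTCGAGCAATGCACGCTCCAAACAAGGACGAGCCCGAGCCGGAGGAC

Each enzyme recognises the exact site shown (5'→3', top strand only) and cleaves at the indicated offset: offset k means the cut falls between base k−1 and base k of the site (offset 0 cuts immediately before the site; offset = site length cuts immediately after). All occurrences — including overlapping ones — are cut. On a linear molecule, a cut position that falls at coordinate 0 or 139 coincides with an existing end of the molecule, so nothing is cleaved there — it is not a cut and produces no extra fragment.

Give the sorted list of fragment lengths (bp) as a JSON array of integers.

Per-enzyme occurrences:
  MvoVI (TGCAC, off=0): starts [7, 30, 58, 82, 88, 101] → cuts [7, 30, 58, 82, 88, 101]
  DwuV (CGAGC, off=0): starts [1, 16, 22, 38, 46, 52, 64, 94, 120, 126] → cuts [1, 16, 22, 38, 46, 52, 64, 94, 120, 126]

All cut coordinates (distinct, sorted): [1, 7, 16, 22, 30, 38, 46, 52, 58, 64, 82, 88, 94, 101, 120, 126]

Fragments:
  [0,1): 1 bp
  [1,7): 6 bp
  [7,16): 9 bp
  [16,22): 6 bp
  [22,30): 8 bp
  [30,38): 8 bp
  [38,46): 8 bp
  [46,52): 6 bp
  [52,58): 6 bp
  [58,64): 6 bp
  [64,82): 18 bp
  [82,88): 6 bp
  [88,94): 6 bp
  [94,101): 7 bp
  [101,120): 19 bp
  [120,126): 6 bp
  [126,139): 13 bp

[1,6,6,6,6,6,6,6,6,7,8,8,8,9,13,18,19]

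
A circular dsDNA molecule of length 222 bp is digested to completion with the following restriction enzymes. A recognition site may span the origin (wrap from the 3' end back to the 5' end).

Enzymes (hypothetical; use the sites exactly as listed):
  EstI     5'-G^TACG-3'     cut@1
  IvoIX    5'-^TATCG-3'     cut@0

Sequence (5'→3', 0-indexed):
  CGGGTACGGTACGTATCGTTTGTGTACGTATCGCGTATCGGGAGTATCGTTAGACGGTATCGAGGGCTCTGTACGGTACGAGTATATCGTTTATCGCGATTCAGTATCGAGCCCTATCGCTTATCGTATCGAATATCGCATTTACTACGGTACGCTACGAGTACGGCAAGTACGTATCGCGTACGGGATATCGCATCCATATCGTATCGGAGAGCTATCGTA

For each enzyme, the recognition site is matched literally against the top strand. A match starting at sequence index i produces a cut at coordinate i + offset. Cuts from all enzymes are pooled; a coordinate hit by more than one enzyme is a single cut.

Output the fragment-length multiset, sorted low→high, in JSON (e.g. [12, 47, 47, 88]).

[4,4,4,5,5,5,5,5,6,7,7,7,7,7,7,8,9,9,10,11,11,11,11,13,13,14,17]

Site scan:
  EstI (GTACG, off=1): starts [3, 8, 23, 70, 75, 149, 160, 169, 180, 219] → cuts [4, 9, 24, 71, 76, 150, 161, 170, 181, 220]
  IvoIX (TATCG, off=0): starts [13, 28, 35, 44, 57, 84, 91, 104, 114, 121, 126, 133, 174, 188, 199, 204, 215] → cuts [13, 28, 35, 44, 57, 84, 91, 104, 114, 121, 126, 133, 174, 188, 199, 204, 215]

All cut coordinates (distinct, sorted): [4, 9, 13, 24, 28, 35, 44, 57, 71, 76, 84, 91, 104, 114, 121, 126, 133, 150, 161, 170, 174, 181, 188, 199, 204, 215, 220]

Fragments:
  4→9: 5 bp
  9→13: 4 bp
  13→24: 11 bp
  24→28: 4 bp
  28→35: 7 bp
  35→44: 9 bp
  44→57: 13 bp
  57→71: 14 bp
  71→76: 5 bp
  76→84: 8 bp
  84→91: 7 bp
  91→104: 13 bp
  104→114: 10 bp
  114→121: 7 bp
  121→126: 5 bp
  126→133: 7 bp
  133→150: 17 bp
  150→161: 11 bp
  161→170: 9 bp
  170→174: 4 bp
  174→181: 7 bp
  181→188: 7 bp
  188→199: 11 bp
  199→204: 5 bp
  204→215: 11 bp
  215→220: 5 bp
  220→4 (wrap): 222-220+4 = 6 bp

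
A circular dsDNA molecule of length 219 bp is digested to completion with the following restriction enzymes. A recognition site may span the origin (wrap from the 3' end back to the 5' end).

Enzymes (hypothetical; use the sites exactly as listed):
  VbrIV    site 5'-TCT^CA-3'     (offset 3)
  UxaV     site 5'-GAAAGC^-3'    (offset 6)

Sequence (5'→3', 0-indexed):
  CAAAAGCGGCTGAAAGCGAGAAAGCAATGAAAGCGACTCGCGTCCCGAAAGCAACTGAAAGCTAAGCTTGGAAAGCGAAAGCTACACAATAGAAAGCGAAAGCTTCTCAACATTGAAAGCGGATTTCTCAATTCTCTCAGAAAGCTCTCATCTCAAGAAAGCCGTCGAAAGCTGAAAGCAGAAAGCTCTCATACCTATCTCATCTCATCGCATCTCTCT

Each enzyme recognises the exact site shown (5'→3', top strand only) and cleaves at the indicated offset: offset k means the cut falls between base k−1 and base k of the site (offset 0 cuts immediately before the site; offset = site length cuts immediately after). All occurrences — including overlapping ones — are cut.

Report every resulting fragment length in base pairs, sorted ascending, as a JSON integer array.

Site scan:
  VbrIV (TCTCA, off=3): starts [104, 125, 134, 145, 150, 186, 197, 202, 216] → cuts [0, 107, 128, 137, 148, 153, 189, 200, 205]
  UxaV (GAAAGC, off=6): starts [11, 19, 28, 46, 56, 70, 76, 91, 97, 114, 139, 156, 166, 173, 180] → cuts [17, 25, 34, 52, 62, 76, 82, 97, 103, 120, 145, 162, 172, 179, 186]

All cut coordinates (distinct, sorted): [0, 17, 25, 34, 52, 62, 76, 82, 97, 103, 107, 120, 128, 137, 145, 148, 153, 162, 172, 179, 186, 189, 200, 205]

Fragment lengths:
  0→17: 17 bp
  17→25: 8 bp
  25→34: 9 bp
  34→52: 18 bp
  52→62: 10 bp
  62→76: 14 bp
  76→82: 6 bp
  82→97: 15 bp
  97→103: 6 bp
  103→107: 4 bp
  107→120: 13 bp
  120→128: 8 bp
  128→137: 9 bp
  137→145: 8 bp
  145→148: 3 bp
  148→153: 5 bp
  153→162: 9 bp
  162→172: 10 bp
  172→179: 7 bp
  179→186: 7 bp
  186→189: 3 bp
  189→200: 11 bp
  200→205: 5 bp
  205→0 (wrap): 219-205+0 = 14 bp

[3,3,4,5,5,6,6,7,7,8,8,8,9,9,9,10,10,11,13,14,14,15,17,18]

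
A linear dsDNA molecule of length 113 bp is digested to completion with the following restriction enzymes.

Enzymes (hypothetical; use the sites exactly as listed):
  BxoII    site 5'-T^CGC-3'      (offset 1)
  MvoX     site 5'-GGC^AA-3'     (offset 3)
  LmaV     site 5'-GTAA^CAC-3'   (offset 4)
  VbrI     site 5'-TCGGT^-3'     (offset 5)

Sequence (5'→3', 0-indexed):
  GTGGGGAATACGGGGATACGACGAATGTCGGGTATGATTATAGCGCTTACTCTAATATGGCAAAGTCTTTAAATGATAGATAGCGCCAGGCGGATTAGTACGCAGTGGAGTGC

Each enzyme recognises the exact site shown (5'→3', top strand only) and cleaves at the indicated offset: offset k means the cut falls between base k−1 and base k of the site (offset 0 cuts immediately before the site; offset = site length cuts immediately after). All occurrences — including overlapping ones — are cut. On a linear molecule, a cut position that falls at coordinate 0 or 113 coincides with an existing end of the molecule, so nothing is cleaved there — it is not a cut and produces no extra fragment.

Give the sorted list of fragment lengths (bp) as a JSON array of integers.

[52,61]

Per-enzyme occurrences:
  BxoII (TCGC, off=1): no sites
  MvoX (GGCAA, off=3): starts [58] → cuts [61]
  LmaV (GTAACAC, off=4): no sites
  VbrI (TCGGT, off=5): no sites

All cut coordinates (distinct, sorted): [61]

Fragment lengths:
  [0,61): 61 bp
  [61,113): 52 bp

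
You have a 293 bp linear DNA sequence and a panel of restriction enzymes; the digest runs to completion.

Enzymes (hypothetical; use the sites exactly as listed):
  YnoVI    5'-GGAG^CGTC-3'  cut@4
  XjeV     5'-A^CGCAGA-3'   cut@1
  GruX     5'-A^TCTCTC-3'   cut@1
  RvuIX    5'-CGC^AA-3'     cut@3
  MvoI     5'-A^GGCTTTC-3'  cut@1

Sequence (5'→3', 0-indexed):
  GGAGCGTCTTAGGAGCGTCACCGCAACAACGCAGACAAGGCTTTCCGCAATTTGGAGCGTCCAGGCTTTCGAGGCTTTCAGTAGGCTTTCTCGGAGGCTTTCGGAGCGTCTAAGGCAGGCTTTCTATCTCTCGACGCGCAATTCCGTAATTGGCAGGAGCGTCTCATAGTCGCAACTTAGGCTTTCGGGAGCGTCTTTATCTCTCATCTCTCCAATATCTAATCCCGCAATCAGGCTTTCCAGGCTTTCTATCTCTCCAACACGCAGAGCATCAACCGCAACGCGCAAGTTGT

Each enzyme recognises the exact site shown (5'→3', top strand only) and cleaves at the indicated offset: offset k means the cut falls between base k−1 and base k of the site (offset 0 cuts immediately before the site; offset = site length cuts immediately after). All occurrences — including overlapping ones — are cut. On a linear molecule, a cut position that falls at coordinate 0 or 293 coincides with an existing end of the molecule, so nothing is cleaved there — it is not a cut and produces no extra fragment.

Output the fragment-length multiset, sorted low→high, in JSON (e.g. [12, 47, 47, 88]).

[4,5,5,6,6,7,7,7,8,9,9,9,9,9,9,9,10,11,11,11,11,11,12,12,13,14,17,20,22]

Per-enzyme occurrences:
  YnoVI (GGAGCGTC, off=4): starts [0, 11, 53, 102, 155, 187] → cuts [4, 15, 57, 106, 159, 191]
  XjeV (ACGCAGA, off=1): starts [28, 261] → cuts [29, 262]
  GruX (ATCTCTC, off=1): starts [125, 198, 205, 250] → cuts [126, 199, 206, 251]
  RvuIX (CGCAA, off=3): starts [21, 45, 136, 170, 225, 276, 283] → cuts [24, 48, 139, 173, 228, 279, 286]
  MvoI (AGGCTTTC, off=1): starts [37, 62, 71, 82, 94, 116, 178, 232, 241] → cuts [38, 63, 72, 83, 95, 117, 179, 233, 242]

All cut coordinates (distinct, sorted): [4, 15, 24, 29, 38, 48, 57, 63, 72, 83, 95, 106, 117, 126, 139, 159, 173, 179, 191, 199, 206, 228, 233, 242, 251, 262, 279, 286]

Fragments:
  [0,4): 4 bp
  [4,15): 11 bp
  [15,24): 9 bp
  [24,29): 5 bp
  [29,38): 9 bp
  [38,48): 10 bp
  [48,57): 9 bp
  [57,63): 6 bp
  [63,72): 9 bp
  [72,83): 11 bp
  [83,95): 12 bp
  [95,106): 11 bp
  [106,117): 11 bp
  [117,126): 9 bp
  [126,139): 13 bp
  [139,159): 20 bp
  [159,173): 14 bp
  [173,179): 6 bp
  [179,191): 12 bp
  [191,199): 8 bp
  [199,206): 7 bp
  [206,228): 22 bp
  [228,233): 5 bp
  [233,242): 9 bp
  [242,251): 9 bp
  [251,262): 11 bp
  [262,279): 17 bp
  [279,286): 7 bp
  [286,293): 7 bp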